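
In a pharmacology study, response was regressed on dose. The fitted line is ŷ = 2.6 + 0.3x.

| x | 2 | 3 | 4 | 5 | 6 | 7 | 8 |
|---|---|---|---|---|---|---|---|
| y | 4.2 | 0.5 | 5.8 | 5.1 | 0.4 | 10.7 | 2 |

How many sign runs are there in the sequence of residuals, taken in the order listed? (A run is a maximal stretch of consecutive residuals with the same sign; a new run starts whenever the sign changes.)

6 runs

x=2: ŷ = 2.6 + 0.3·2 = 3.2; e = 4.2 − 3.2 = 1
x=3: ŷ = 2.6 + 0.3·3 = 3.5; e = 0.5 − 3.5 = -3
x=4: ŷ = 2.6 + 0.3·4 = 3.8; e = 5.8 − 3.8 = 2
x=5: ŷ = 2.6 + 0.3·5 = 4.1; e = 5.1 − 4.1 = 1
x=6: ŷ = 2.6 + 0.3·6 = 4.4; e = 0.4 − 4.4 = -4
x=7: ŷ = 2.6 + 0.3·7 = 4.7; e = 10.7 − 4.7 = 6
x=8: ŷ = 2.6 + 0.3·8 = 5; e = 2 − 5 = -3
Signs: + − + + − + −
Runs: +×1, −×1, +×2, −×1, +×1, −×1 → 6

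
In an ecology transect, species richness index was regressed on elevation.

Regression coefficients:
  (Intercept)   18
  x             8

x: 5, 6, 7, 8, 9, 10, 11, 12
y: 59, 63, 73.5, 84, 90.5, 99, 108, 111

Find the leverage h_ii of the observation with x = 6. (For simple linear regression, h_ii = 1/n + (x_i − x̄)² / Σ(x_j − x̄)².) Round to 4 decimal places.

x̄ = (5 + 6 + 7 + 8 + 9 + 10 + 11 + 12)/8 = 8.5
Σ(x − x̄)² = 12.25 + 6.25 + 2.25 + 0.25 + 0.25 + 2.25 + 6.25 + 12.25 = 42
h = 1/8 + (-2.5)²/42 = 0.125 + 0.14881 = 0.2738

h = 0.2738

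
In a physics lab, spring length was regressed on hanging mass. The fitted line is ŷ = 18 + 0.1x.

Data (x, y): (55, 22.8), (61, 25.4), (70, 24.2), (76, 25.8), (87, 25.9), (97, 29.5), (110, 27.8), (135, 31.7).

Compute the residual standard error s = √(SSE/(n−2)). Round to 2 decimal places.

x=55: ŷ = 18 + 0.1·55 = 23.5; r = 22.8 − 23.5 = -0.7
x=61: ŷ = 18 + 0.1·61 = 24.1; r = 25.4 − 24.1 = 1.3
x=70: ŷ = 18 + 0.1·70 = 25; r = 24.2 − 25 = -0.8
x=76: ŷ = 18 + 0.1·76 = 25.6; r = 25.8 − 25.6 = 0.2
x=87: ŷ = 18 + 0.1·87 = 26.7; r = 25.9 − 26.7 = -0.8
x=97: ŷ = 18 + 0.1·97 = 27.7; r = 29.5 − 27.7 = 1.8
x=110: ŷ = 18 + 0.1·110 = 29; r = 27.8 − 29 = -1.2
x=135: ŷ = 18 + 0.1·135 = 31.5; r = 31.7 − 31.5 = 0.2
SSE = 0.49 + 1.69 + 0.64 + 0.04 + 0.64 + 3.24 + 1.44 + 0.04 = 8.22
s = √(8.22/6) = √1.37 ≈ 1.17

s = 1.17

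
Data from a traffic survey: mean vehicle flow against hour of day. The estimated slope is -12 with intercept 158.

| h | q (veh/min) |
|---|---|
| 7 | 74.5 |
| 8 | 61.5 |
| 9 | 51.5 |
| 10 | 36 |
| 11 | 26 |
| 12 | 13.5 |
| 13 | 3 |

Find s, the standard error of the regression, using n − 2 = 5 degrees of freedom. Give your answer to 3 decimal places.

h=7: ŷ = 158 − 12·7 = 74; r = 74.5 − 74 = 0.5
h=8: ŷ = 158 − 12·8 = 62; r = 61.5 − 62 = -0.5
h=9: ŷ = 158 − 12·9 = 50; r = 51.5 − 50 = 1.5
h=10: ŷ = 158 − 12·10 = 38; r = 36 − 38 = -2
h=11: ŷ = 158 − 12·11 = 26; r = 26 − 26 = 0
h=12: ŷ = 158 − 12·12 = 14; r = 13.5 − 14 = -0.5
h=13: ŷ = 158 − 12·13 = 2; r = 3 − 2 = 1
SSE = 0.25 + 0.25 + 2.25 + 4 + 0 + 0.25 + 1 = 8
s = √(8/5) = √1.6 ≈ 1.265

s = 1.265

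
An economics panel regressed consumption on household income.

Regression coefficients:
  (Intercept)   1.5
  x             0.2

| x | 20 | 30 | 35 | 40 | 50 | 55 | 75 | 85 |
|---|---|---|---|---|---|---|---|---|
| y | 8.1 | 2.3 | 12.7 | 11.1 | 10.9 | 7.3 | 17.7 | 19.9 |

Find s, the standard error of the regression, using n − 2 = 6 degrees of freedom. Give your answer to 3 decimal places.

x=20: ŷ = 1.5 + 0.2·20 = 5.5; r = 8.1 − 5.5 = 2.6
x=30: ŷ = 1.5 + 0.2·30 = 7.5; r = 2.3 − 7.5 = -5.2
x=35: ŷ = 1.5 + 0.2·35 = 8.5; r = 12.7 − 8.5 = 4.2
x=40: ŷ = 1.5 + 0.2·40 = 9.5; r = 11.1 − 9.5 = 1.6
x=50: ŷ = 1.5 + 0.2·50 = 11.5; r = 10.9 − 11.5 = -0.6
x=55: ŷ = 1.5 + 0.2·55 = 12.5; r = 7.3 − 12.5 = -5.2
x=75: ŷ = 1.5 + 0.2·75 = 16.5; r = 17.7 − 16.5 = 1.2
x=85: ŷ = 1.5 + 0.2·85 = 18.5; r = 19.9 − 18.5 = 1.4
SSE = 6.76 + 27.04 + 17.64 + 2.56 + 0.36 + 27.04 + 1.44 + 1.96 = 84.8
s = √(84.8/6) = √14.1333 ≈ 3.759

s = 3.759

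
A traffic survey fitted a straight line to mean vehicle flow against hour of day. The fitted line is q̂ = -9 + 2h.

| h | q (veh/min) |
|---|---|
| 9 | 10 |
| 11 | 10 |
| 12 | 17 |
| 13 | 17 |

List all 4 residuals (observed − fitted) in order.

1, -3, 2, 0

h=9: q̂ = -9 + 2·9 = 9; e = 10 − 9 = 1
h=11: q̂ = -9 + 2·11 = 13; e = 10 − 13 = -3
h=12: q̂ = -9 + 2·12 = 15; e = 17 − 15 = 2
h=13: q̂ = -9 + 2·13 = 17; e = 17 − 17 = 0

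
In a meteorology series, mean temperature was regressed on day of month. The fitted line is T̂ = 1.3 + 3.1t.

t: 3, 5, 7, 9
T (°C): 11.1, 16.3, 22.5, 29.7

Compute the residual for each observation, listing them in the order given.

t=3: T̂ = 1.3 + 3.1·3 = 10.6; r = 11.1 − 10.6 = 0.5
t=5: T̂ = 1.3 + 3.1·5 = 16.8; r = 16.3 − 16.8 = -0.5
t=7: T̂ = 1.3 + 3.1·7 = 23; r = 22.5 − 23 = -0.5
t=9: T̂ = 1.3 + 3.1·9 = 29.2; r = 29.7 − 29.2 = 0.5

0.5, -0.5, -0.5, 0.5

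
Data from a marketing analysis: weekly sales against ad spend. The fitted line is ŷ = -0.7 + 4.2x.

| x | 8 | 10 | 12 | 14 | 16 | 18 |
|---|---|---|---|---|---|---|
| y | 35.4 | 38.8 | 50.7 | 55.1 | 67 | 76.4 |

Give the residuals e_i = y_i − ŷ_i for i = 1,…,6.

x=8: ŷ = -0.7 + 4.2·8 = 32.9; e = 35.4 − 32.9 = 2.5
x=10: ŷ = -0.7 + 4.2·10 = 41.3; e = 38.8 − 41.3 = -2.5
x=12: ŷ = -0.7 + 4.2·12 = 49.7; e = 50.7 − 49.7 = 1
x=14: ŷ = -0.7 + 4.2·14 = 58.1; e = 55.1 − 58.1 = -3
x=16: ŷ = -0.7 + 4.2·16 = 66.5; e = 67 − 66.5 = 0.5
x=18: ŷ = -0.7 + 4.2·18 = 74.9; e = 76.4 − 74.9 = 1.5

2.5, -2.5, 1, -3, 0.5, 1.5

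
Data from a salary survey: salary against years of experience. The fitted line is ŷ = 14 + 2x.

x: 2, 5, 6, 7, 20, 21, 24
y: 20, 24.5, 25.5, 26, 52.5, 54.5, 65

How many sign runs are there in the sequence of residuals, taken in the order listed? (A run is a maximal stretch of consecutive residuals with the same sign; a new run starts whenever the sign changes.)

x=2: ŷ = 14 + 2·2 = 18; r = 20 − 18 = 2
x=5: ŷ = 14 + 2·5 = 24; r = 24.5 − 24 = 0.5
x=6: ŷ = 14 + 2·6 = 26; r = 25.5 − 26 = -0.5
x=7: ŷ = 14 + 2·7 = 28; r = 26 − 28 = -2
x=20: ŷ = 14 + 2·20 = 54; r = 52.5 − 54 = -1.5
x=21: ŷ = 14 + 2·21 = 56; r = 54.5 − 56 = -1.5
x=24: ŷ = 14 + 2·24 = 62; r = 65 − 62 = 3
Signs: + + − − − − +
Runs: +×2, −×4, +×1 → 3

3 runs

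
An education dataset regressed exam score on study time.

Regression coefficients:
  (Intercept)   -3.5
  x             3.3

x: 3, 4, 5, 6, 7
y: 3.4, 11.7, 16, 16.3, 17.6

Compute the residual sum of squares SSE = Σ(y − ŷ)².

SSE = 26

x=3: ŷ = -3.5 + 3.3·3 = 6.4; e = 3.4 − 6.4 = -3
x=4: ŷ = -3.5 + 3.3·4 = 9.7; e = 11.7 − 9.7 = 2
x=5: ŷ = -3.5 + 3.3·5 = 13; e = 16 − 13 = 3
x=6: ŷ = -3.5 + 3.3·6 = 16.3; e = 16.3 − 16.3 = 0
x=7: ŷ = -3.5 + 3.3·7 = 19.6; e = 17.6 − 19.6 = -2
SSE = 9 + 4 + 9 + 0 + 4 = 26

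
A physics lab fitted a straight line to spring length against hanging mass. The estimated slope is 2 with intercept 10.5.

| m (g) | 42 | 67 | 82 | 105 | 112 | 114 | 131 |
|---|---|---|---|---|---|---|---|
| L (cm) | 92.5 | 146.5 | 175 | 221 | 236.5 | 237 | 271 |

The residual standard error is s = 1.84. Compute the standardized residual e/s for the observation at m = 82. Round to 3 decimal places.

ŷ = 10.5 + 2·82 = 174.5
e = 175 − 174.5 = 0.5
e/s = 0.5 / 1.84 = 0.272

0.272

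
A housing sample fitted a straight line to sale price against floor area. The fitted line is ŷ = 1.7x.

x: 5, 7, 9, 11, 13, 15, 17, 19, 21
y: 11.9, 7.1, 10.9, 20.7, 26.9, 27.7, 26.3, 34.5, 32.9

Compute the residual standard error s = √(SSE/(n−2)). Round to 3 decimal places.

x=5: ŷ = 1.7·5 = 8.5; r = 11.9 − 8.5 = 3.4
x=7: ŷ = 1.7·7 = 11.9; r = 7.1 − 11.9 = -4.8
x=9: ŷ = 1.7·9 = 15.3; r = 10.9 − 15.3 = -4.4
x=11: ŷ = 1.7·11 = 18.7; r = 20.7 − 18.7 = 2
x=13: ŷ = 1.7·13 = 22.1; r = 26.9 − 22.1 = 4.8
x=15: ŷ = 1.7·15 = 25.5; r = 27.7 − 25.5 = 2.2
x=17: ŷ = 1.7·17 = 28.9; r = 26.3 − 28.9 = -2.6
x=19: ŷ = 1.7·19 = 32.3; r = 34.5 − 32.3 = 2.2
x=21: ŷ = 1.7·21 = 35.7; r = 32.9 − 35.7 = -2.8
SSE = 11.56 + 23.04 + 19.36 + 4 + 23.04 + 4.84 + 6.76 + 4.84 + 7.84 = 105.28
s = √(105.28/7) = √15.04 ≈ 3.878

s = 3.878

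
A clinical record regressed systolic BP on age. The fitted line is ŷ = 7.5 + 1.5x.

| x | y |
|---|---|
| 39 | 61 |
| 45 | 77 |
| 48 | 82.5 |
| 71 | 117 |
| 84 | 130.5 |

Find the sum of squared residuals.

x=39: ŷ = 7.5 + 1.5·39 = 66; r = 61 − 66 = -5
x=45: ŷ = 7.5 + 1.5·45 = 75; r = 77 − 75 = 2
x=48: ŷ = 7.5 + 1.5·48 = 79.5; r = 82.5 − 79.5 = 3
x=71: ŷ = 7.5 + 1.5·71 = 114; r = 117 − 114 = 3
x=84: ŷ = 7.5 + 1.5·84 = 133.5; r = 130.5 − 133.5 = -3
SSE = 25 + 4 + 9 + 9 + 9 = 56

SSE = 56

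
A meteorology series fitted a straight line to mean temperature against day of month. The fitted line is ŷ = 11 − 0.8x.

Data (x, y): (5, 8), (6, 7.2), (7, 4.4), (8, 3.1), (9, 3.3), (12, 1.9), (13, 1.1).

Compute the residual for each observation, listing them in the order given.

1, 1, -1, -1.5, -0.5, 0.5, 0.5

x=5: ŷ = 11 − 0.8·5 = 7; e = 8 − 7 = 1
x=6: ŷ = 11 − 0.8·6 = 6.2; e = 7.2 − 6.2 = 1
x=7: ŷ = 11 − 0.8·7 = 5.4; e = 4.4 − 5.4 = -1
x=8: ŷ = 11 − 0.8·8 = 4.6; e = 3.1 − 4.6 = -1.5
x=9: ŷ = 11 − 0.8·9 = 3.8; e = 3.3 − 3.8 = -0.5
x=12: ŷ = 11 − 0.8·12 = 1.4; e = 1.9 − 1.4 = 0.5
x=13: ŷ = 11 − 0.8·13 = 0.6; e = 1.1 − 0.6 = 0.5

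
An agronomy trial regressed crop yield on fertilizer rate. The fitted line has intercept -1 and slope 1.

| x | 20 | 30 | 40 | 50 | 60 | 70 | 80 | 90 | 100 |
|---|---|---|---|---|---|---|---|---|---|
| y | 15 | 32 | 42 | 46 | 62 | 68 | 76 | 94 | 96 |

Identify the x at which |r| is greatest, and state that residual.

x=20: ŷ = -1 + 20 = 19; r = 15 − 19 = -4
x=30: ŷ = -1 + 30 = 29; r = 32 − 29 = 3
x=40: ŷ = -1 + 40 = 39; r = 42 − 39 = 3
x=50: ŷ = -1 + 50 = 49; r = 46 − 49 = -3
x=60: ŷ = -1 + 60 = 59; r = 62 − 59 = 3
x=70: ŷ = -1 + 70 = 69; r = 68 − 69 = -1
x=80: ŷ = -1 + 80 = 79; r = 76 − 79 = -3
x=90: ŷ = -1 + 90 = 89; r = 94 − 89 = 5
x=100: ŷ = -1 + 100 = 99; r = 96 − 99 = -3
Largest |r| is 5 at x = 90, residual 5.

x = 90, r = 5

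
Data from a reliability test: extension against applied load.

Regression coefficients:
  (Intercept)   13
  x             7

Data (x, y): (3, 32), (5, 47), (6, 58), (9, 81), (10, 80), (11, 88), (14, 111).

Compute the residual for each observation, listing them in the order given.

-2, -1, 3, 5, -3, -2, 0

x=3: ŷ = 13 + 7·3 = 34; e = 32 − 34 = -2
x=5: ŷ = 13 + 7·5 = 48; e = 47 − 48 = -1
x=6: ŷ = 13 + 7·6 = 55; e = 58 − 55 = 3
x=9: ŷ = 13 + 7·9 = 76; e = 81 − 76 = 5
x=10: ŷ = 13 + 7·10 = 83; e = 80 − 83 = -3
x=11: ŷ = 13 + 7·11 = 90; e = 88 − 90 = -2
x=14: ŷ = 13 + 7·14 = 111; e = 111 − 111 = 0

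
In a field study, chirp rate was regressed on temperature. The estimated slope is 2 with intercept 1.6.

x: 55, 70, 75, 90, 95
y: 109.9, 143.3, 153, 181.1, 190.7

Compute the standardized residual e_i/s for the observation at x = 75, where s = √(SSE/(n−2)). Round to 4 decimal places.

0.8174

x=55: ŷ = 1.6 + 2·55 = 111.6; e = 109.9 − 111.6 = -1.7
x=70: ŷ = 1.6 + 2·70 = 141.6; e = 143.3 − 141.6 = 1.7
x=75: ŷ = 1.6 + 2·75 = 151.6; e = 153 − 151.6 = 1.4
x=90: ŷ = 1.6 + 2·90 = 181.6; e = 181.1 − 181.6 = -0.5
x=95: ŷ = 1.6 + 2·95 = 191.6; e = 190.7 − 191.6 = -0.9
SSE = 2.89 + 2.89 + 1.96 + 0.25 + 0.81 = 8.8
s = √(8.8/3) = 1.7127
e/s = 1.4 / 1.7127 = 0.8174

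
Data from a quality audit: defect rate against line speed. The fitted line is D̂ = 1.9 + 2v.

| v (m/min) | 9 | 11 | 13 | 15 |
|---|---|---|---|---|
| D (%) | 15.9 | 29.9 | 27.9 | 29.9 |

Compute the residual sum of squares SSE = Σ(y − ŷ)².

SSE = 56

v=9: D̂ = 1.9 + 2·9 = 19.9; e = 15.9 − 19.9 = -4
v=11: D̂ = 1.9 + 2·11 = 23.9; e = 29.9 − 23.9 = 6
v=13: D̂ = 1.9 + 2·13 = 27.9; e = 27.9 − 27.9 = 0
v=15: D̂ = 1.9 + 2·15 = 31.9; e = 29.9 − 31.9 = -2
SSE = 16 + 36 + 0 + 4 = 56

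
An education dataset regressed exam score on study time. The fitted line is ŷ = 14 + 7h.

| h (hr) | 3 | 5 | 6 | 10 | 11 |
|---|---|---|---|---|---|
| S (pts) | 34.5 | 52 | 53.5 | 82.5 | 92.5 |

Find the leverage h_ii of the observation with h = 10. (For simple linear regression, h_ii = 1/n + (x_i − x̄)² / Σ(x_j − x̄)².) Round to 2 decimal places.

h̄ = (3 + 5 + 6 + 10 + 11)/5 = 7
Σ(h − h̄)² = 16 + 4 + 1 + 9 + 16 = 46
h = 1/5 + (3)²/46 = 0.2 + 0.195652 = 0.40

h = 0.40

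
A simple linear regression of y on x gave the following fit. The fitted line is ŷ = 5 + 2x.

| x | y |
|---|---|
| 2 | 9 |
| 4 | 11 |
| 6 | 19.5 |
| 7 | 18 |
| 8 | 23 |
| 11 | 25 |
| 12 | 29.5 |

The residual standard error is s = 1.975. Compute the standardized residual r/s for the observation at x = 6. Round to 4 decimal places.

ŷ = 5 + 2·6 = 17
r = 19.5 − 17 = 2.5
r/s = 2.5 / 1.975 = 1.2658

1.2658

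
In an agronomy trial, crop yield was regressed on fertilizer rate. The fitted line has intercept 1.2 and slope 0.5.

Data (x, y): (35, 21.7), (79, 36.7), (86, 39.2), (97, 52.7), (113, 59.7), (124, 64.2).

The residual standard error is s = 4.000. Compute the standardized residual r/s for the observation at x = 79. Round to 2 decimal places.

-1.00

ŷ = 1.2 + 0.5·79 = 40.7
r = 36.7 − 40.7 = -4
r/s = -4 / 4.000 = -1.00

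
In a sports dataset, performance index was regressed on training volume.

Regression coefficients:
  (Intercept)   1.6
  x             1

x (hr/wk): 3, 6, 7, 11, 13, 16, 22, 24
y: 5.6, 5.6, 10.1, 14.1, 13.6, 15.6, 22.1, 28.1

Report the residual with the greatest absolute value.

x=3: ŷ = 1.6 + 3 = 4.6; r = 5.6 − 4.6 = 1
x=6: ŷ = 1.6 + 6 = 7.6; r = 5.6 − 7.6 = -2
x=7: ŷ = 1.6 + 7 = 8.6; r = 10.1 − 8.6 = 1.5
x=11: ŷ = 1.6 + 11 = 12.6; r = 14.1 − 12.6 = 1.5
x=13: ŷ = 1.6 + 13 = 14.6; r = 13.6 − 14.6 = -1
x=16: ŷ = 1.6 + 16 = 17.6; r = 15.6 − 17.6 = -2
x=22: ŷ = 1.6 + 22 = 23.6; r = 22.1 − 23.6 = -1.5
x=24: ŷ = 1.6 + 24 = 25.6; r = 28.1 − 25.6 = 2.5
Largest |r| is 2.5 at x = 24, residual 2.5.

r = 2.5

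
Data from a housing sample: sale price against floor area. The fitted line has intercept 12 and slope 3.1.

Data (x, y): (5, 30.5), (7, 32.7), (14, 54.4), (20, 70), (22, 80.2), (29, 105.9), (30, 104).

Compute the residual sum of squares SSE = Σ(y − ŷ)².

x=5: ŷ = 12 + 3.1·5 = 27.5; r = 30.5 − 27.5 = 3
x=7: ŷ = 12 + 3.1·7 = 33.7; r = 32.7 − 33.7 = -1
x=14: ŷ = 12 + 3.1·14 = 55.4; r = 54.4 − 55.4 = -1
x=20: ŷ = 12 + 3.1·20 = 74; r = 70 − 74 = -4
x=22: ŷ = 12 + 3.1·22 = 80.2; r = 80.2 − 80.2 = 0
x=29: ŷ = 12 + 3.1·29 = 101.9; r = 105.9 − 101.9 = 4
x=30: ŷ = 12 + 3.1·30 = 105; r = 104 − 105 = -1
SSE = 9 + 1 + 1 + 16 + 0 + 16 + 1 = 44

SSE = 44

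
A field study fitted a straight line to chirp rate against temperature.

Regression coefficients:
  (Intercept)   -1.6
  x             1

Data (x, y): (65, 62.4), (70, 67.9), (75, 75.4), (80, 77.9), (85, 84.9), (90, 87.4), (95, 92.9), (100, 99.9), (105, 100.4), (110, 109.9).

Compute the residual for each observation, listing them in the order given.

-1, -0.5, 2, -0.5, 1.5, -1, -0.5, 1.5, -3, 1.5

x=65: ŷ = -1.6 + 65 = 63.4; r = 62.4 − 63.4 = -1
x=70: ŷ = -1.6 + 70 = 68.4; r = 67.9 − 68.4 = -0.5
x=75: ŷ = -1.6 + 75 = 73.4; r = 75.4 − 73.4 = 2
x=80: ŷ = -1.6 + 80 = 78.4; r = 77.9 − 78.4 = -0.5
x=85: ŷ = -1.6 + 85 = 83.4; r = 84.9 − 83.4 = 1.5
x=90: ŷ = -1.6 + 90 = 88.4; r = 87.4 − 88.4 = -1
x=95: ŷ = -1.6 + 95 = 93.4; r = 92.9 − 93.4 = -0.5
x=100: ŷ = -1.6 + 100 = 98.4; r = 99.9 − 98.4 = 1.5
x=105: ŷ = -1.6 + 105 = 103.4; r = 100.4 − 103.4 = -3
x=110: ŷ = -1.6 + 110 = 108.4; r = 109.9 − 108.4 = 1.5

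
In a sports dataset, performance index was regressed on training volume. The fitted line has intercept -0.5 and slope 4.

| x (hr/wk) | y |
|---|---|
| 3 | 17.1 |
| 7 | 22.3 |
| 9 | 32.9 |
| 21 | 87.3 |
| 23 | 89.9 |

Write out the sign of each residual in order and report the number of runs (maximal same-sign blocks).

x=3: ŷ = -0.5 + 4·3 = 11.5; r = 17.1 − 11.5 = 5.6
x=7: ŷ = -0.5 + 4·7 = 27.5; r = 22.3 − 27.5 = -5.2
x=9: ŷ = -0.5 + 4·9 = 35.5; r = 32.9 − 35.5 = -2.6
x=21: ŷ = -0.5 + 4·21 = 83.5; r = 87.3 − 83.5 = 3.8
x=23: ŷ = -0.5 + 4·23 = 91.5; r = 89.9 − 91.5 = -1.6
Signs: + − − + −
Runs: +×1, −×2, +×1, −×1 → 4

4 runs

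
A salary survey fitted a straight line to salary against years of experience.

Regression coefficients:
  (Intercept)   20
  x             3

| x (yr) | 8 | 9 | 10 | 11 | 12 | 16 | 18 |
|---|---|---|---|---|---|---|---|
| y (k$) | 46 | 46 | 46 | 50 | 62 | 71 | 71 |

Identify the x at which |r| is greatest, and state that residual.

x=8: ŷ = 20 + 3·8 = 44; r = 46 − 44 = 2
x=9: ŷ = 20 + 3·9 = 47; r = 46 − 47 = -1
x=10: ŷ = 20 + 3·10 = 50; r = 46 − 50 = -4
x=11: ŷ = 20 + 3·11 = 53; r = 50 − 53 = -3
x=12: ŷ = 20 + 3·12 = 56; r = 62 − 56 = 6
x=16: ŷ = 20 + 3·16 = 68; r = 71 − 68 = 3
x=18: ŷ = 20 + 3·18 = 74; r = 71 − 74 = -3
Largest |r| is 6 at x = 12, residual 6.

x = 12, r = 6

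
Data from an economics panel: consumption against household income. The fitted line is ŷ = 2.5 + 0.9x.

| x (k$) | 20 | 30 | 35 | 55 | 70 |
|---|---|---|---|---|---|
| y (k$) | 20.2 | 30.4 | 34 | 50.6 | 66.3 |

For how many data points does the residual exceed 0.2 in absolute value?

4

x=20: ŷ = 2.5 + 0.9·20 = 20.5; r = 20.2 − 20.5 = -0.3
x=30: ŷ = 2.5 + 0.9·30 = 29.5; r = 30.4 − 29.5 = 0.9
x=35: ŷ = 2.5 + 0.9·35 = 34; r = 34 − 34 = 0
x=55: ŷ = 2.5 + 0.9·55 = 52; r = 50.6 − 52 = -1.4
x=70: ŷ = 2.5 + 0.9·70 = 65.5; r = 66.3 − 65.5 = 0.8
|r| > 0.2: x=20 (|r|=0.3), x=30 (|r|=0.9), x=55 (|r|=1.4), x=70 (|r|=0.8) → 4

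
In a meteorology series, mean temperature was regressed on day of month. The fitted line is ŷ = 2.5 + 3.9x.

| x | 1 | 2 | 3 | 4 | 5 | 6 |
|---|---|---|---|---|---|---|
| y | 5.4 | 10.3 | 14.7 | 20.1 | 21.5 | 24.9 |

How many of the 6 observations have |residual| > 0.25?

5

x=1: ŷ = 2.5 + 3.9·1 = 6.4; e = 5.4 − 6.4 = -1
x=2: ŷ = 2.5 + 3.9·2 = 10.3; e = 10.3 − 10.3 = 0
x=3: ŷ = 2.5 + 3.9·3 = 14.2; e = 14.7 − 14.2 = 0.5
x=4: ŷ = 2.5 + 3.9·4 = 18.1; e = 20.1 − 18.1 = 2
x=5: ŷ = 2.5 + 3.9·5 = 22; e = 21.5 − 22 = -0.5
x=6: ŷ = 2.5 + 3.9·6 = 25.9; e = 24.9 − 25.9 = -1
|e| > 0.25: x=1 (|e|=1), x=3 (|e|=0.5), x=4 (|e|=2), x=5 (|e|=0.5), x=6 (|e|=1) → 5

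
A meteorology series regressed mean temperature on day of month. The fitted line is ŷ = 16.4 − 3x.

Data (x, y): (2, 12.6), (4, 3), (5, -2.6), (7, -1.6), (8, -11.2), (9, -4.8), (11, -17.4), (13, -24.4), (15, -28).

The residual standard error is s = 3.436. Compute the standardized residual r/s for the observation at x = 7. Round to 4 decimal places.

0.8731

ŷ = 16.4 − 3·7 = -4.6
r = -1.6 − (-4.6) = 3
r/s = 3 / 3.436 = 0.8731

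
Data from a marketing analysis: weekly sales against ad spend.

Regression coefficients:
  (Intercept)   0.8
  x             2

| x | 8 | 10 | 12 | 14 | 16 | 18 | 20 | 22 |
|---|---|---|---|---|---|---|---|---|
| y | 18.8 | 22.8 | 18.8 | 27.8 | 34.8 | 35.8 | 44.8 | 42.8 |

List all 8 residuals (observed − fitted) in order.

x=8: ŷ = 0.8 + 2·8 = 16.8; e = 18.8 − 16.8 = 2
x=10: ŷ = 0.8 + 2·10 = 20.8; e = 22.8 − 20.8 = 2
x=12: ŷ = 0.8 + 2·12 = 24.8; e = 18.8 − 24.8 = -6
x=14: ŷ = 0.8 + 2·14 = 28.8; e = 27.8 − 28.8 = -1
x=16: ŷ = 0.8 + 2·16 = 32.8; e = 34.8 − 32.8 = 2
x=18: ŷ = 0.8 + 2·18 = 36.8; e = 35.8 − 36.8 = -1
x=20: ŷ = 0.8 + 2·20 = 40.8; e = 44.8 − 40.8 = 4
x=22: ŷ = 0.8 + 2·22 = 44.8; e = 42.8 − 44.8 = -2

2, 2, -6, -1, 2, -1, 4, -2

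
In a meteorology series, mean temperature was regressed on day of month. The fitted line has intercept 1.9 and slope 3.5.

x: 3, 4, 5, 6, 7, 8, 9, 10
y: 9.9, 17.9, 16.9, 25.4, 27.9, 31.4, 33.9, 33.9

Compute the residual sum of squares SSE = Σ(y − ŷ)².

x=3: ŷ = 1.9 + 3.5·3 = 12.4; e = 9.9 − 12.4 = -2.5
x=4: ŷ = 1.9 + 3.5·4 = 15.9; e = 17.9 − 15.9 = 2
x=5: ŷ = 1.9 + 3.5·5 = 19.4; e = 16.9 − 19.4 = -2.5
x=6: ŷ = 1.9 + 3.5·6 = 22.9; e = 25.4 − 22.9 = 2.5
x=7: ŷ = 1.9 + 3.5·7 = 26.4; e = 27.9 − 26.4 = 1.5
x=8: ŷ = 1.9 + 3.5·8 = 29.9; e = 31.4 − 29.9 = 1.5
x=9: ŷ = 1.9 + 3.5·9 = 33.4; e = 33.9 − 33.4 = 0.5
x=10: ŷ = 1.9 + 3.5·10 = 36.9; e = 33.9 − 36.9 = -3
SSE = 6.25 + 4 + 6.25 + 6.25 + 2.25 + 2.25 + 0.25 + 9 = 36.5

SSE = 36.5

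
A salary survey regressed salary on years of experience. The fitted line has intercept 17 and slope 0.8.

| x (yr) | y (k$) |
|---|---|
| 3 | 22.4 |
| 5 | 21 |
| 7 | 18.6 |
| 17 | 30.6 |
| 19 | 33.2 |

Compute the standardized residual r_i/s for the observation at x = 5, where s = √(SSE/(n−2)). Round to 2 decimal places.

0.00

x=3: ŷ = 17 + 0.8·3 = 19.4; r = 22.4 − 19.4 = 3
x=5: ŷ = 17 + 0.8·5 = 21; r = 21 − 21 = 0
x=7: ŷ = 17 + 0.8·7 = 22.6; r = 18.6 − 22.6 = -4
x=17: ŷ = 17 + 0.8·17 = 30.6; r = 30.6 − 30.6 = 0
x=19: ŷ = 17 + 0.8·19 = 32.2; r = 33.2 − 32.2 = 1
SSE = 9 + 0 + 16 + 0 + 1 = 26
s = √(26/3) = 2.94392
r/s = 0 / 2.94392 = 0.00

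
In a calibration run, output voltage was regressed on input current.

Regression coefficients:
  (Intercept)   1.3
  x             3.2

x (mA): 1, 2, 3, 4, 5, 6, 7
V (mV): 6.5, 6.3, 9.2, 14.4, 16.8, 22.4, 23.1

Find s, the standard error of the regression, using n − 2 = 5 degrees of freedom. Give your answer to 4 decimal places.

s = 1.6223

x=1: V̂ = 1.3 + 3.2·1 = 4.5; e = 6.5 − 4.5 = 2
x=2: V̂ = 1.3 + 3.2·2 = 7.7; e = 6.3 − 7.7 = -1.4
x=3: V̂ = 1.3 + 3.2·3 = 10.9; e = 9.2 − 10.9 = -1.7
x=4: V̂ = 1.3 + 3.2·4 = 14.1; e = 14.4 − 14.1 = 0.3
x=5: V̂ = 1.3 + 3.2·5 = 17.3; e = 16.8 − 17.3 = -0.5
x=6: V̂ = 1.3 + 3.2·6 = 20.5; e = 22.4 − 20.5 = 1.9
x=7: V̂ = 1.3 + 3.2·7 = 23.7; e = 23.1 − 23.7 = -0.6
SSE = 4 + 1.96 + 2.89 + 0.09 + 0.25 + 3.61 + 0.36 = 13.16
s = √(13.16/5) = √2.632 ≈ 1.6223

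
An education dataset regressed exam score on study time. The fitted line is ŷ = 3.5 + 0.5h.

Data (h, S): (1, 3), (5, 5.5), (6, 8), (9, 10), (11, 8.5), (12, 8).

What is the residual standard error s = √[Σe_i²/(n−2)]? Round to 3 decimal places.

h=1: ŷ = 3.5 + 0.5·1 = 4; e = 3 − 4 = -1
h=5: ŷ = 3.5 + 0.5·5 = 6; e = 5.5 − 6 = -0.5
h=6: ŷ = 3.5 + 0.5·6 = 6.5; e = 8 − 6.5 = 1.5
h=9: ŷ = 3.5 + 0.5·9 = 8; e = 10 − 8 = 2
h=11: ŷ = 3.5 + 0.5·11 = 9; e = 8.5 − 9 = -0.5
h=12: ŷ = 3.5 + 0.5·12 = 9.5; e = 8 − 9.5 = -1.5
SSE = 1 + 0.25 + 2.25 + 4 + 0.25 + 2.25 = 10
s = √(10/4) = √2.5 ≈ 1.581

s = 1.581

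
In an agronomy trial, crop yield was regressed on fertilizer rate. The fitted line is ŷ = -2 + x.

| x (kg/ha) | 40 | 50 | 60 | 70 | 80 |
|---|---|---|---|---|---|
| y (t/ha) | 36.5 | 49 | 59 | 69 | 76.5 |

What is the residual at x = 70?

e = 1

ŷ = -2 + 70 = 68
e = 69 − 68 = 1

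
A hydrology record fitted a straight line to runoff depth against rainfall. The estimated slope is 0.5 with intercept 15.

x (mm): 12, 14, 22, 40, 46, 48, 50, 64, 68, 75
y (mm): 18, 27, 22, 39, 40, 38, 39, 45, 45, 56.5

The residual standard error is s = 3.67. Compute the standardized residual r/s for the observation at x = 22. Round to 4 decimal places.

ŷ = 15 + 0.5·22 = 26
r = 22 − 26 = -4
r/s = -4 / 3.67 = -1.0899

-1.0899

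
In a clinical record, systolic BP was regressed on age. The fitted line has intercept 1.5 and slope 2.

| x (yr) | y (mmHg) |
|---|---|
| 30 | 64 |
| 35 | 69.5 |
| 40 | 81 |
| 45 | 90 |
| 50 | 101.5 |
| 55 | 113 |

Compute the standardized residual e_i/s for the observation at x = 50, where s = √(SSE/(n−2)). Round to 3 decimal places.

x=30: ŷ = 1.5 + 2·30 = 61.5; e = 64 − 61.5 = 2.5
x=35: ŷ = 1.5 + 2·35 = 71.5; e = 69.5 − 71.5 = -2
x=40: ŷ = 1.5 + 2·40 = 81.5; e = 81 − 81.5 = -0.5
x=45: ŷ = 1.5 + 2·45 = 91.5; e = 90 − 91.5 = -1.5
x=50: ŷ = 1.5 + 2·50 = 101.5; e = 101.5 − 101.5 = 0
x=55: ŷ = 1.5 + 2·55 = 111.5; e = 113 − 111.5 = 1.5
SSE = 6.25 + 4 + 0.25 + 2.25 + 0 + 2.25 = 15
s = √(15/4) = 1.93649
e/s = 0 / 1.93649 = 0.000

0.000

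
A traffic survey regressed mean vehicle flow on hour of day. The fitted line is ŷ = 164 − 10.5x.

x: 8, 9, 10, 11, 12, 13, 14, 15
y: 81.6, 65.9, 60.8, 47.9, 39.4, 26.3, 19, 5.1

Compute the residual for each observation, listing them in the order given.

1.6, -3.6, 1.8, -0.6, 1.4, -1.2, 2, -1.4

x=8: ŷ = 164 − 10.5·8 = 80; r = 81.6 − 80 = 1.6
x=9: ŷ = 164 − 10.5·9 = 69.5; r = 65.9 − 69.5 = -3.6
x=10: ŷ = 164 − 10.5·10 = 59; r = 60.8 − 59 = 1.8
x=11: ŷ = 164 − 10.5·11 = 48.5; r = 47.9 − 48.5 = -0.6
x=12: ŷ = 164 − 10.5·12 = 38; r = 39.4 − 38 = 1.4
x=13: ŷ = 164 − 10.5·13 = 27.5; r = 26.3 − 27.5 = -1.2
x=14: ŷ = 164 − 10.5·14 = 17; r = 19 − 17 = 2
x=15: ŷ = 164 − 10.5·15 = 6.5; r = 5.1 − 6.5 = -1.4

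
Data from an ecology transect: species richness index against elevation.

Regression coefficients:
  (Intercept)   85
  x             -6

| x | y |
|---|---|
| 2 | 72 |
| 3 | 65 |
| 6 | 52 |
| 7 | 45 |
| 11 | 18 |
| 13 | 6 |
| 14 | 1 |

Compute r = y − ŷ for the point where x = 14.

ŷ = 85 − 6·14 = 1
r = 1 − 1 = 0

r = 0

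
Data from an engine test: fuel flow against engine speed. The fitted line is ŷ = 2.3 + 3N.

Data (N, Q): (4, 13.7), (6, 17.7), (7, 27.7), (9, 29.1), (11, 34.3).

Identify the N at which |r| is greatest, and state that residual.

N=4: ŷ = 2.3 + 3·4 = 14.3; r = 13.7 − 14.3 = -0.6
N=6: ŷ = 2.3 + 3·6 = 20.3; r = 17.7 − 20.3 = -2.6
N=7: ŷ = 2.3 + 3·7 = 23.3; r = 27.7 − 23.3 = 4.4
N=9: ŷ = 2.3 + 3·9 = 29.3; r = 29.1 − 29.3 = -0.2
N=11: ŷ = 2.3 + 3·11 = 35.3; r = 34.3 − 35.3 = -1
Largest |r| is 4.4 at N = 7, residual 4.4.

N = 7, r = 4.4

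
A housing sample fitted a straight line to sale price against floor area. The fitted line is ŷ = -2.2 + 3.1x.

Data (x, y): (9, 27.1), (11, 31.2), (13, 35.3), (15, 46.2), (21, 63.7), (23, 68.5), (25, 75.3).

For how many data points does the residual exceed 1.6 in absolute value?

x=9: ŷ = -2.2 + 3.1·9 = 25.7; e = 27.1 − 25.7 = 1.4
x=11: ŷ = -2.2 + 3.1·11 = 31.9; e = 31.2 − 31.9 = -0.7
x=13: ŷ = -2.2 + 3.1·13 = 38.1; e = 35.3 − 38.1 = -2.8
x=15: ŷ = -2.2 + 3.1·15 = 44.3; e = 46.2 − 44.3 = 1.9
x=21: ŷ = -2.2 + 3.1·21 = 62.9; e = 63.7 − 62.9 = 0.8
x=23: ŷ = -2.2 + 3.1·23 = 69.1; e = 68.5 − 69.1 = -0.6
x=25: ŷ = -2.2 + 3.1·25 = 75.3; e = 75.3 − 75.3 = 0
|e| > 1.6: x=13 (|e|=2.8), x=15 (|e|=1.9) → 2

2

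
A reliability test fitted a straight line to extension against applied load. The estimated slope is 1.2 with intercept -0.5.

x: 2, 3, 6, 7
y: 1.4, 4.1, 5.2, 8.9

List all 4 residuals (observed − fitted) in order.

-0.5, 1, -1.5, 1

x=2: ŷ = -0.5 + 1.2·2 = 1.9; e = 1.4 − 1.9 = -0.5
x=3: ŷ = -0.5 + 1.2·3 = 3.1; e = 4.1 − 3.1 = 1
x=6: ŷ = -0.5 + 1.2·6 = 6.7; e = 5.2 − 6.7 = -1.5
x=7: ŷ = -0.5 + 1.2·7 = 7.9; e = 8.9 − 7.9 = 1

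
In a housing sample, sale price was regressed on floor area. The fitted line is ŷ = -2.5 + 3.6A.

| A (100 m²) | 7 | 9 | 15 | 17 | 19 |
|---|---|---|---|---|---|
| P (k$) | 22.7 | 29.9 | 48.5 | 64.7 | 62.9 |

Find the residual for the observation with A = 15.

e = -3

ŷ = -2.5 + 3.6·15 = 51.5
e = 48.5 − 51.5 = -3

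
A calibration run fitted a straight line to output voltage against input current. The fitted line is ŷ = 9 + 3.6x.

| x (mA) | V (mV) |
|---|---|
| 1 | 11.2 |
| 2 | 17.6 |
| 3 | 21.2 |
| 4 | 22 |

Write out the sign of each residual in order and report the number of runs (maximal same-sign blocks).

x=1: ŷ = 9 + 3.6·1 = 12.6; r = 11.2 − 12.6 = -1.4
x=2: ŷ = 9 + 3.6·2 = 16.2; r = 17.6 − 16.2 = 1.4
x=3: ŷ = 9 + 3.6·3 = 19.8; r = 21.2 − 19.8 = 1.4
x=4: ŷ = 9 + 3.6·4 = 23.4; r = 22 − 23.4 = -1.4
Signs: − + + −
Runs: −×1, +×2, −×1 → 3

3 runs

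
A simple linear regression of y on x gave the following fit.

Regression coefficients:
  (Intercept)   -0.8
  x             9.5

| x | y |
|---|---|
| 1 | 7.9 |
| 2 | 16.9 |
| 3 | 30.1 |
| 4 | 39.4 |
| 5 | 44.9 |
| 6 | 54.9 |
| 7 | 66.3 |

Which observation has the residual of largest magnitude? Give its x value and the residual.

x=1: ŷ = -0.8 + 9.5·1 = 8.7; r = 7.9 − 8.7 = -0.8
x=2: ŷ = -0.8 + 9.5·2 = 18.2; r = 16.9 − 18.2 = -1.3
x=3: ŷ = -0.8 + 9.5·3 = 27.7; r = 30.1 − 27.7 = 2.4
x=4: ŷ = -0.8 + 9.5·4 = 37.2; r = 39.4 − 37.2 = 2.2
x=5: ŷ = -0.8 + 9.5·5 = 46.7; r = 44.9 − 46.7 = -1.8
x=6: ŷ = -0.8 + 9.5·6 = 56.2; r = 54.9 − 56.2 = -1.3
x=7: ŷ = -0.8 + 9.5·7 = 65.7; r = 66.3 − 65.7 = 0.6
Largest |r| is 2.4 at x = 3, residual 2.4.

x = 3, r = 2.4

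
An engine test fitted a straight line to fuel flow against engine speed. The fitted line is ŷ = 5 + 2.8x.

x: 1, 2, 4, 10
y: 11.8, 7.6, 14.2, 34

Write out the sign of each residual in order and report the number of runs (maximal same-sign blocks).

3 runs

x=1: ŷ = 5 + 2.8·1 = 7.8; r = 11.8 − 7.8 = 4
x=2: ŷ = 5 + 2.8·2 = 10.6; r = 7.6 − 10.6 = -3
x=4: ŷ = 5 + 2.8·4 = 16.2; r = 14.2 − 16.2 = -2
x=10: ŷ = 5 + 2.8·10 = 33; r = 34 − 33 = 1
Signs: + − − +
Runs: +×1, −×2, +×1 → 3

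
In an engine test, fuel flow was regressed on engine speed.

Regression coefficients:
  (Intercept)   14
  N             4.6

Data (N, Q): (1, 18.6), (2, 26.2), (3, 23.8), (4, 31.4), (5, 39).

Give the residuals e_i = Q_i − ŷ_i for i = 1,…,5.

N=1: ŷ = 14 + 4.6·1 = 18.6; e = 18.6 − 18.6 = 0
N=2: ŷ = 14 + 4.6·2 = 23.2; e = 26.2 − 23.2 = 3
N=3: ŷ = 14 + 4.6·3 = 27.8; e = 23.8 − 27.8 = -4
N=4: ŷ = 14 + 4.6·4 = 32.4; e = 31.4 − 32.4 = -1
N=5: ŷ = 14 + 4.6·5 = 37; e = 39 − 37 = 2

0, 3, -4, -1, 2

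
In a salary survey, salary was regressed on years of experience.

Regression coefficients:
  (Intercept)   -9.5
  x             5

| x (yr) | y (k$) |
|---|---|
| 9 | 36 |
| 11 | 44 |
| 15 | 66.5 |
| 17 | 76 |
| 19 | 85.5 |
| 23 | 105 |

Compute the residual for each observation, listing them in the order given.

x=9: ŷ = -9.5 + 5·9 = 35.5; e = 36 − 35.5 = 0.5
x=11: ŷ = -9.5 + 5·11 = 45.5; e = 44 − 45.5 = -1.5
x=15: ŷ = -9.5 + 5·15 = 65.5; e = 66.5 − 65.5 = 1
x=17: ŷ = -9.5 + 5·17 = 75.5; e = 76 − 75.5 = 0.5
x=19: ŷ = -9.5 + 5·19 = 85.5; e = 85.5 − 85.5 = 0
x=23: ŷ = -9.5 + 5·23 = 105.5; e = 105 − 105.5 = -0.5

0.5, -1.5, 1, 0.5, 0, -0.5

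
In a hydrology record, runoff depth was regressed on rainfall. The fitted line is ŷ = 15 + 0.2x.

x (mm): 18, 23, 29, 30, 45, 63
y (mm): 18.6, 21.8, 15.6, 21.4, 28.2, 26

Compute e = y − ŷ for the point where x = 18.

e = 0

ŷ = 15 + 0.2·18 = 18.6
e = 18.6 − 18.6 = 0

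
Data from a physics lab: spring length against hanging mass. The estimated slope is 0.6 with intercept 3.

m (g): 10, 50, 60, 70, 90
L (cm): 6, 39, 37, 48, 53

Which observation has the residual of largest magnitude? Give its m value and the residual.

m = 50, r = 6

m=10: L̂ = 3 + 0.6·10 = 9; r = 6 − 9 = -3
m=50: L̂ = 3 + 0.6·50 = 33; r = 39 − 33 = 6
m=60: L̂ = 3 + 0.6·60 = 39; r = 37 − 39 = -2
m=70: L̂ = 3 + 0.6·70 = 45; r = 48 − 45 = 3
m=90: L̂ = 3 + 0.6·90 = 57; r = 53 − 57 = -4
Largest |r| is 6 at m = 50, residual 6.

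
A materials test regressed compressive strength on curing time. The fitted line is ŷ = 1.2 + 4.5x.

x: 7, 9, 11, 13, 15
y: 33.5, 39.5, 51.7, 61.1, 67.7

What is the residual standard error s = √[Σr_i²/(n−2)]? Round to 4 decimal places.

s = 1.7739

x=7: ŷ = 1.2 + 4.5·7 = 32.7; r = 33.5 − 32.7 = 0.8
x=9: ŷ = 1.2 + 4.5·9 = 41.7; r = 39.5 − 41.7 = -2.2
x=11: ŷ = 1.2 + 4.5·11 = 50.7; r = 51.7 − 50.7 = 1
x=13: ŷ = 1.2 + 4.5·13 = 59.7; r = 61.1 − 59.7 = 1.4
x=15: ŷ = 1.2 + 4.5·15 = 68.7; r = 67.7 − 68.7 = -1
SSE = 0.64 + 4.84 + 1 + 1.96 + 1 = 9.44
s = √(9.44/3) = √3.14667 ≈ 1.7739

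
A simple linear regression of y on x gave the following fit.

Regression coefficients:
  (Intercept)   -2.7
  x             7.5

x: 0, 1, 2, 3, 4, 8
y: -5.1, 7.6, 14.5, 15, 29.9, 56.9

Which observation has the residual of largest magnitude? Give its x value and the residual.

x=0: ŷ = -2.7 + 7.5·0 = -2.7; r = -5.1 − (-2.7) = -2.4
x=1: ŷ = -2.7 + 7.5·1 = 4.8; r = 7.6 − 4.8 = 2.8
x=2: ŷ = -2.7 + 7.5·2 = 12.3; r = 14.5 − 12.3 = 2.2
x=3: ŷ = -2.7 + 7.5·3 = 19.8; r = 15 − 19.8 = -4.8
x=4: ŷ = -2.7 + 7.5·4 = 27.3; r = 29.9 − 27.3 = 2.6
x=8: ŷ = -2.7 + 7.5·8 = 57.3; r = 56.9 − 57.3 = -0.4
Largest |r| is 4.8 at x = 3, residual -4.8.

x = 3, r = -4.8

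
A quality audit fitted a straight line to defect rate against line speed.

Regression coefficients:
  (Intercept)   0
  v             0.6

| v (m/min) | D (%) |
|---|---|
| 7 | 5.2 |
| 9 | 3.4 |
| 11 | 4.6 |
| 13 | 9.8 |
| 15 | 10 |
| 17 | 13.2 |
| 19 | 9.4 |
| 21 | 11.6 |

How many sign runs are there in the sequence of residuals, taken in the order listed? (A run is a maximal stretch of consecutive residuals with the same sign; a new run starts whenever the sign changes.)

v=7: D̂ = 0.6·7 = 4.2; r = 5.2 − 4.2 = 1
v=9: D̂ = 0.6·9 = 5.4; r = 3.4 − 5.4 = -2
v=11: D̂ = 0.6·11 = 6.6; r = 4.6 − 6.6 = -2
v=13: D̂ = 0.6·13 = 7.8; r = 9.8 − 7.8 = 2
v=15: D̂ = 0.6·15 = 9; r = 10 − 9 = 1
v=17: D̂ = 0.6·17 = 10.2; r = 13.2 − 10.2 = 3
v=19: D̂ = 0.6·19 = 11.4; r = 9.4 − 11.4 = -2
v=21: D̂ = 0.6·21 = 12.6; r = 11.6 − 12.6 = -1
Signs: + − − + + + − −
Runs: +×1, −×2, +×3, −×2 → 4

4 runs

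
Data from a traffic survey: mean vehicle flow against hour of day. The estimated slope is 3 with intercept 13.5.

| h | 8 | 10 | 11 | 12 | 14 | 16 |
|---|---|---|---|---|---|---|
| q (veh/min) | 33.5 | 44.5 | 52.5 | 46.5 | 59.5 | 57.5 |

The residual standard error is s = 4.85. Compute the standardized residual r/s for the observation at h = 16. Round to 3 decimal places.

-0.825

q̂ = 13.5 + 3·16 = 61.5
r = 57.5 − 61.5 = -4
r/s = -4 / 4.85 = -0.825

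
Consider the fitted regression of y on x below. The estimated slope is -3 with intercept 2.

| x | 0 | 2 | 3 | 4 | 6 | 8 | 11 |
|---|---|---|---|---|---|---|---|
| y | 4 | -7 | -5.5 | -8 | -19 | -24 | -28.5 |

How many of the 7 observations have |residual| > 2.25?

3

x=0: ŷ = 2 − 3·0 = 2; r = 4 − 2 = 2
x=2: ŷ = 2 − 3·2 = -4; r = -7 − (-4) = -3
x=3: ŷ = 2 − 3·3 = -7; r = -5.5 − (-7) = 1.5
x=4: ŷ = 2 − 3·4 = -10; r = -8 − (-10) = 2
x=6: ŷ = 2 − 3·6 = -16; r = -19 − (-16) = -3
x=8: ŷ = 2 − 3·8 = -22; r = -24 − (-22) = -2
x=11: ŷ = 2 − 3·11 = -31; r = -28.5 − (-31) = 2.5
|r| > 2.25: x=2 (|r|=3), x=6 (|r|=3), x=11 (|r|=2.5) → 3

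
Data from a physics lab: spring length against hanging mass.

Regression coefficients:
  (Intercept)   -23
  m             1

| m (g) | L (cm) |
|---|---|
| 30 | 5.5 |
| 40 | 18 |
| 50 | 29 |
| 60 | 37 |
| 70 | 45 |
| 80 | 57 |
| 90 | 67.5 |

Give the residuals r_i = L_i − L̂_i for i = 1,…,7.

m=30: L̂ = -23 + 30 = 7; r = 5.5 − 7 = -1.5
m=40: L̂ = -23 + 40 = 17; r = 18 − 17 = 1
m=50: L̂ = -23 + 50 = 27; r = 29 − 27 = 2
m=60: L̂ = -23 + 60 = 37; r = 37 − 37 = 0
m=70: L̂ = -23 + 70 = 47; r = 45 − 47 = -2
m=80: L̂ = -23 + 80 = 57; r = 57 − 57 = 0
m=90: L̂ = -23 + 90 = 67; r = 67.5 − 67 = 0.5

-1.5, 1, 2, 0, -2, 0, 0.5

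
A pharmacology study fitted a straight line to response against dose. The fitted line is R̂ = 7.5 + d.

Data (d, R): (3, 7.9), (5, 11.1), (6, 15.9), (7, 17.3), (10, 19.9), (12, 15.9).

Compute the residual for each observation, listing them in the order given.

d=3: R̂ = 7.5 + 3 = 10.5; e = 7.9 − 10.5 = -2.6
d=5: R̂ = 7.5 + 5 = 12.5; e = 11.1 − 12.5 = -1.4
d=6: R̂ = 7.5 + 6 = 13.5; e = 15.9 − 13.5 = 2.4
d=7: R̂ = 7.5 + 7 = 14.5; e = 17.3 − 14.5 = 2.8
d=10: R̂ = 7.5 + 10 = 17.5; e = 19.9 − 17.5 = 2.4
d=12: R̂ = 7.5 + 12 = 19.5; e = 15.9 − 19.5 = -3.6

-2.6, -1.4, 2.4, 2.8, 2.4, -3.6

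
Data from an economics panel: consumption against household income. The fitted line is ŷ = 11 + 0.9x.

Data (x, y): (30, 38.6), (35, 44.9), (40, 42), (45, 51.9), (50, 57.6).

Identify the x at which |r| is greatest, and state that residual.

x=30: ŷ = 11 + 0.9·30 = 38; r = 38.6 − 38 = 0.6
x=35: ŷ = 11 + 0.9·35 = 42.5; r = 44.9 − 42.5 = 2.4
x=40: ŷ = 11 + 0.9·40 = 47; r = 42 − 47 = -5
x=45: ŷ = 11 + 0.9·45 = 51.5; r = 51.9 − 51.5 = 0.4
x=50: ŷ = 11 + 0.9·50 = 56; r = 57.6 − 56 = 1.6
Largest |r| is 5 at x = 40, residual -5.

x = 40, r = -5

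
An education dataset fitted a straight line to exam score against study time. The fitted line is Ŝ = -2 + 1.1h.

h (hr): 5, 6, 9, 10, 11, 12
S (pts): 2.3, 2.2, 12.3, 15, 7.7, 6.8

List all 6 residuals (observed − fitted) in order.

h=5: Ŝ = -2 + 1.1·5 = 3.5; r = 2.3 − 3.5 = -1.2
h=6: Ŝ = -2 + 1.1·6 = 4.6; r = 2.2 − 4.6 = -2.4
h=9: Ŝ = -2 + 1.1·9 = 7.9; r = 12.3 − 7.9 = 4.4
h=10: Ŝ = -2 + 1.1·10 = 9; r = 15 − 9 = 6
h=11: Ŝ = -2 + 1.1·11 = 10.1; r = 7.7 − 10.1 = -2.4
h=12: Ŝ = -2 + 1.1·12 = 11.2; r = 6.8 − 11.2 = -4.4

-1.2, -2.4, 4.4, 6, -2.4, -4.4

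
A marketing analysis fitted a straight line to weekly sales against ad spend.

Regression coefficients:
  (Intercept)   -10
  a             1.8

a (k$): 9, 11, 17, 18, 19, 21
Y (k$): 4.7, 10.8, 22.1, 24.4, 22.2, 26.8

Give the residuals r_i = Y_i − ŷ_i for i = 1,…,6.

-1.5, 1, 1.5, 2, -2, -1

a=9: ŷ = -10 + 1.8·9 = 6.2; r = 4.7 − 6.2 = -1.5
a=11: ŷ = -10 + 1.8·11 = 9.8; r = 10.8 − 9.8 = 1
a=17: ŷ = -10 + 1.8·17 = 20.6; r = 22.1 − 20.6 = 1.5
a=18: ŷ = -10 + 1.8·18 = 22.4; r = 24.4 − 22.4 = 2
a=19: ŷ = -10 + 1.8·19 = 24.2; r = 22.2 − 24.2 = -2
a=21: ŷ = -10 + 1.8·21 = 27.8; r = 26.8 − 27.8 = -1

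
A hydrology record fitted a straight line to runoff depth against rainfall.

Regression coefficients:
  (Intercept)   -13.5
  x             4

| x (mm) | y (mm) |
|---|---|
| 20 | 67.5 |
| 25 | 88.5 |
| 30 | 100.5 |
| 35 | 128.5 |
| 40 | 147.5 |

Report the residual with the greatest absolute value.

x=20: ŷ = -13.5 + 4·20 = 66.5; e = 67.5 − 66.5 = 1
x=25: ŷ = -13.5 + 4·25 = 86.5; e = 88.5 − 86.5 = 2
x=30: ŷ = -13.5 + 4·30 = 106.5; e = 100.5 − 106.5 = -6
x=35: ŷ = -13.5 + 4·35 = 126.5; e = 128.5 − 126.5 = 2
x=40: ŷ = -13.5 + 4·40 = 146.5; e = 147.5 − 146.5 = 1
Largest |e| is 6 at x = 30, residual -6.

e = -6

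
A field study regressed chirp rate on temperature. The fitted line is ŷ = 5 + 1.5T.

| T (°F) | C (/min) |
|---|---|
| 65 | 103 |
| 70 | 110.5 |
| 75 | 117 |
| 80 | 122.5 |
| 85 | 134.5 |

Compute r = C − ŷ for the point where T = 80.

r = -2.5

ŷ = 5 + 1.5·80 = 125
r = 122.5 − 125 = -2.5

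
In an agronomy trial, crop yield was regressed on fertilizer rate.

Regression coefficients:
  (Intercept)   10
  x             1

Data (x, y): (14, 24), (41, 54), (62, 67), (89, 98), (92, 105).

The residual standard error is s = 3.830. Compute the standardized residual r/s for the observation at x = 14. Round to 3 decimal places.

ŷ = 10 + 14 = 24
r = 24 − 24 = 0
r/s = 0 / 3.830 = 0.000

0.000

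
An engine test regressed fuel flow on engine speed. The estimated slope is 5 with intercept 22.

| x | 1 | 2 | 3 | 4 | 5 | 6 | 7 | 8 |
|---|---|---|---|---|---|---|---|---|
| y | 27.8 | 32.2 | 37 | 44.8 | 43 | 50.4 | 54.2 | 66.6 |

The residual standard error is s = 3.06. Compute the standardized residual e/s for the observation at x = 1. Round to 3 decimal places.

0.261

ŷ = 22 + 5·1 = 27
e = 27.8 − 27 = 0.8
e/s = 0.8 / 3.06 = 0.261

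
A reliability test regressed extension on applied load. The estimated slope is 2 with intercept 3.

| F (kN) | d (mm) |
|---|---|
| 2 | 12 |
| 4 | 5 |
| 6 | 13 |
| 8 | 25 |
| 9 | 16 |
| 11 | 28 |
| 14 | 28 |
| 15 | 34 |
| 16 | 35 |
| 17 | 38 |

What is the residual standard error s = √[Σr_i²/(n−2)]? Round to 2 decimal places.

s = 4.27

F=2: ŷ = 3 + 2·2 = 7; r = 12 − 7 = 5
F=4: ŷ = 3 + 2·4 = 11; r = 5 − 11 = -6
F=6: ŷ = 3 + 2·6 = 15; r = 13 − 15 = -2
F=8: ŷ = 3 + 2·8 = 19; r = 25 − 19 = 6
F=9: ŷ = 3 + 2·9 = 21; r = 16 − 21 = -5
F=11: ŷ = 3 + 2·11 = 25; r = 28 − 25 = 3
F=14: ŷ = 3 + 2·14 = 31; r = 28 − 31 = -3
F=15: ŷ = 3 + 2·15 = 33; r = 34 − 33 = 1
F=16: ŷ = 3 + 2·16 = 35; r = 35 − 35 = 0
F=17: ŷ = 3 + 2·17 = 37; r = 38 − 37 = 1
SSE = 25 + 36 + 4 + 36 + 25 + 9 + 9 + 1 + 0 + 1 = 146
s = √(146/8) = √18.25 ≈ 4.27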